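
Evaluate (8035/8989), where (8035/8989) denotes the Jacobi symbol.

1

8989 ≡ 1 (mod 4), so quadratic reciprocity gives (8035/8989) = (8989/8035). Reduce: 8989 ≡ 954 (mod 8035). Now have (954/8035).
Factor out 2: 954 = 2·477. Since 8035 ≡ 3 (mod 8), (2/8035) = -1. Now have -(477/8035).
477 ≡ 1 (mod 4), so quadratic reciprocity gives (477/8035) = (8035/477). Reduce: 8035 ≡ 403 (mod 477). Now have -(403/477).
477 ≡ 1 (mod 4), so quadratic reciprocity gives (403/477) = (477/403). Reduce: 477 ≡ 74 (mod 403). Now have -(74/403).
Factor out 2: 74 = 2·37. Since 403 ≡ 3 (mod 8), (2/403) = -1. Now have (37/403).
37 ≡ 1 (mod 4), so quadratic reciprocity gives (37/403) = (403/37). Reduce: 403 ≡ 33 (mod 37). Now have (33/37).
33 ≡ 1 (mod 4), so quadratic reciprocity gives (33/37) = (37/33). Reduce: 37 ≡ 4 (mod 33). Now have (4/33).
Factor out 2: 4 = 2^2. Since 33 ≡ 1 (mod 8), (2/33) = +1, and (2/33)^2 = +1. Now have (1/33).
(1/33) = 1. Collecting the sign factors: 1.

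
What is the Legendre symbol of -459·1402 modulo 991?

1

By multiplicativity, (-459·1402/991) = (-459/991)·(1402/991).
First factor (-459/991):
(-459/991)
  = -(459/991)    [991 ≡ 3 mod 4 ⇒ (-1/991) = -1]
  = (991/459)    [QR: both ≡ 3 mod 4, sign flips]
  = (73/459)    [991 ≡ 73 mod 459]
  = (459/73)    [QR: 73 ≡ 1 mod 4, sign kept]
  = (21/73)    [459 ≡ 21 mod 73]
  = (73/21)    [QR: 21 ≡ 1 mod 4, sign kept]
  = (10/21)    [73 ≡ 10 mod 21]
  = -(5/21)    [21 ≡ 5 mod 8 ⇒ (2/21) = -1]
  = -(21/5)    [QR: 5 ≡ 1 mod 4, sign kept]
  = -(1/5)    [21 ≡ 1 mod 5]
  = -1    [(1/5) = 1]
Second factor (1402/991):
(1402/991)
  = (411/991)    [1402 ≡ 411 mod 991]
  = -(991/411)    [QR: both ≡ 3 mod 4, sign flips]
  = -(169/411)    [991 ≡ 169 mod 411]
  = -(411/169)    [QR: 169 ≡ 1 mod 4, sign kept]
  = -(73/169)    [411 ≡ 73 mod 169]
  = -(169/73)    [QR: 73 ≡ 1 mod 4, sign kept]
  = -(23/73)    [169 ≡ 23 mod 73]
  = -(73/23)    [QR: 73 ≡ 1 mod 4, sign kept]
  = -(4/23)    [73 ≡ 4 mod 23]
  = -(1/23)    [23 ≡ 7 mod 8 ⇒ (2/23)^2 = +1]
  = -1    [(1/23) = 1]
Product: (-1)·(-1) = 1.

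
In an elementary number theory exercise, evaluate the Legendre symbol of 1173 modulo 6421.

-1

(1173|6421)
  = (6421|1173)    [QR: 1173 ≡ 1 mod 4, sign kept]
  = (556|1173)    [6421 ≡ 556 mod 1173]
  = (139|1173)    [1173 ≡ 5 mod 8 ⇒ (2|1173)^2 = +1]
  = (1173|139)    [QR: 1173 ≡ 1 mod 4, sign kept]
  = (61|139)    [1173 ≡ 61 mod 139]
  = (139|61)    [QR: 61 ≡ 1 mod 4, sign kept]
  = (17|61)    [139 ≡ 17 mod 61]
  = (61|17)    [QR: 17 ≡ 1 mod 4, sign kept]
  = (10|17)    [61 ≡ 10 mod 17]
  = (5|17)    [17 ≡ 1 mod 8 ⇒ (2|17) = +1]
  = (17|5)    [QR: 5 ≡ 1 mod 4, sign kept]
  = (2|5)    [17 ≡ 2 mod 5]
  = -(1|5)    [5 ≡ 5 mod 8 ⇒ (2|5) = -1]
  = -1    [(1|5) = 1]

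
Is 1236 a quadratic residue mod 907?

Reduce the numerator: 1236 ≡ 329 (mod 907), so (1236|907) = (329|907).
329 ≡ 1 (mod 4), so quadratic reciprocity gives (329|907) = (907|329). Reduce: 907 ≡ 249 (mod 329). Now have (249|329).
249 ≡ 1 (mod 4), so quadratic reciprocity gives (249|329) = (329|249). Reduce: 329 ≡ 80 (mod 249). Now have (80|249).
Factor out 2: 80 = 2^4·5. Since 249 ≡ 1 (mod 8), (2|249) = +1, and (2|249)^4 = +1. Now have (5|249).
5 ≡ 1 (mod 4), so quadratic reciprocity gives (5|249) = (249|5). Reduce: 249 ≡ 4 (mod 5). Now have (4|5).
Factor out 2: 4 = 2^2. Since 5 ≡ 5 (mod 8), (2|5) = -1, and (2|5)^2 = +1. Now have (1|5).
(1|5) = 1. Collecting the sign factors: 1.
(1236|907) = 1, and 907 is prime, so 1236 is a quadratic residue mod 907.

yes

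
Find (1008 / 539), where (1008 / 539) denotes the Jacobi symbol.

0

Reduce the numerator: 1008 ≡ 469 (mod 539), so (1008 / 539) = (469 / 539).
469 ≡ 1 (mod 4), so quadratic reciprocity gives (469 / 539) = (539 / 469). Reduce: 539 ≡ 70 (mod 469). Now have (70 / 469).
Factor out 2: 70 = 2·35. Since 469 ≡ 5 (mod 8), (2 / 469) = -1. Now have -(35 / 469).
469 ≡ 1 (mod 4), so quadratic reciprocity gives (35 / 469) = (469 / 35). Reduce: 469 ≡ 14 (mod 35). Now have -(14 / 35).
Factor out 2: 14 = 2·7. Since 35 ≡ 3 (mod 8), (2 / 35) = -1. Now have (7 / 35).
Both 7 ≡ 3 and 35 ≡ 3 (mod 4), so reciprocity gives (7 / 35) = -(35 / 7). Reduce: 35 ≡ 0 (mod 7). Now have -(0 / 7).
The numerator is now 0 with denominator 7 > 1: the symbol is 0.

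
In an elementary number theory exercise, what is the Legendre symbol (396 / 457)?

-1

Factor out 2: 396 = 2^2·99. Since 457 ≡ 1 (mod 8), (2 / 457) = +1, and (2 / 457)^2 = +1. Now have (99 / 457).
457 ≡ 1 (mod 4), so quadratic reciprocity gives (99 / 457) = (457 / 99). Reduce: 457 ≡ 61 (mod 99). Now have (61 / 99).
61 ≡ 1 (mod 4), so quadratic reciprocity gives (61 / 99) = (99 / 61). Reduce: 99 ≡ 38 (mod 61). Now have (38 / 61).
Factor out 2: 38 = 2·19. Since 61 ≡ 5 (mod 8), (2 / 61) = -1. Now have -(19 / 61).
61 ≡ 1 (mod 4), so quadratic reciprocity gives (19 / 61) = (61 / 19). Reduce: 61 ≡ 4 (mod 19). Now have -(4 / 19).
Factor out 2: 4 = 2^2. Since 19 ≡ 3 (mod 8), (2 / 19) = -1, and (2 / 19)^2 = +1. Now have -(1 / 19).
(1 / 19) = 1. Collecting the sign factors: -1.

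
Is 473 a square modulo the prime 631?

no

(473|631)
  = (631|473)    [QR: 473 ≡ 1 mod 4, sign kept]
  = (158|473)    [631 ≡ 158 mod 473]
  = (79|473)    [473 ≡ 1 mod 8 ⇒ (2|473) = +1]
  = (473|79)    [QR: 473 ≡ 1 mod 4, sign kept]
  = (78|79)    [473 ≡ 78 mod 79]
  = (39|79)    [79 ≡ 7 mod 8 ⇒ (2|79) = +1]
  = -(79|39)    [QR: both ≡ 3 mod 4, sign flips]
  = -(1|39)    [79 ≡ 1 mod 39]
  = -1    [(1|39) = 1]
(473|631) = -1, and 631 is prime, so 473 is not a quadratic residue mod 631.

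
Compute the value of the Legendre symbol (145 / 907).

1

(145 / 907)
  = (907 / 145)    [QR: 145 ≡ 1 mod 4, sign kept]
  = (37 / 145)    [907 ≡ 37 mod 145]
  = (145 / 37)    [QR: 37 ≡ 1 mod 4, sign kept]
  = (34 / 37)    [145 ≡ 34 mod 37]
  = -(17 / 37)    [37 ≡ 5 mod 8 ⇒ (2 / 37) = -1]
  = -(37 / 17)    [QR: 17 ≡ 1 mod 4, sign kept]
  = -(3 / 17)    [37 ≡ 3 mod 17]
  = -(17 / 3)    [QR: 17 ≡ 1 mod 4, sign kept]
  = -(2 / 3)    [17 ≡ 2 mod 3]
  = (1 / 3)    [3 ≡ 3 mod 8 ⇒ (2 / 3) = -1]
  = 1    [(1 / 3) = 1]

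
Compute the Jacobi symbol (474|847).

Factor out 2: 474 = 2·237. Since 847 ≡ 7 (mod 8), (2|847) = +1. Now have (237|847).
237 ≡ 1 (mod 4), so quadratic reciprocity gives (237|847) = (847|237). Reduce: 847 ≡ 136 (mod 237). Now have (136|237).
Factor out 2: 136 = 2^3·17. Since 237 ≡ 5 (mod 8), (2|237) = -1, and (2|237)^3 = -1. Now have -(17|237).
17 ≡ 1 (mod 4), so quadratic reciprocity gives (17|237) = (237|17). Reduce: 237 ≡ 16 (mod 17). Now have -(16|17).
Factor out 2: 16 = 2^4. Since 17 ≡ 1 (mod 8), (2|17) = +1, and (2|17)^4 = +1. Now have -(1|17).
(1|17) = 1. Collecting the sign factors: -1.

-1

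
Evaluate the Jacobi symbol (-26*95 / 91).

0

By multiplicativity, (-26·95 / 91) = (-26 / 91)·(95 / 91).
First factor (-26 / 91):
Pull out -1: (-26 / 91) = (-1 / 91)·(26 / 91). Since 91 ≡ 3 (mod 4), (-1 / 91) = -1. Now have -(26 / 91).
Factor out 2: 26 = 2·13. Since 91 ≡ 3 (mod 8), (2 / 91) = -1. Now have (13 / 91).
13 ≡ 1 (mod 4), so quadratic reciprocity gives (13 / 91) = (91 / 13). Reduce: 91 ≡ 0 (mod 13). Now have (0 / 13).
The numerator is now 0 with denominator 13 > 1: the symbol is 0.
Second factor (95 / 91):
Reduce the numerator: 95 ≡ 4 (mod 91), so (95 / 91) = (4 / 91).
Factor out 2: 4 = 2^2. Since 91 ≡ 3 (mod 8), (2 / 91) = -1, and (2 / 91)^2 = +1. Now have (1 / 91).
(1 / 91) = 1. Collecting the sign factors: 1.
Product: (0)·(1) = 0.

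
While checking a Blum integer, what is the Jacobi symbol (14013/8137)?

1

(14013/8137)
  = (5876/8137)    [14013 ≡ 5876 mod 8137]
  = (1469/8137)    [8137 ≡ 1 mod 8 ⇒ (2/8137)^2 = +1]
  = (8137/1469)    [QR: 1469 ≡ 1 mod 4, sign kept]
  = (792/1469)    [8137 ≡ 792 mod 1469]
  = -(99/1469)    [1469 ≡ 5 mod 8 ⇒ (2/1469)^3 = -1]
  = -(1469/99)    [QR: 1469 ≡ 1 mod 4, sign kept]
  = -(83/99)    [1469 ≡ 83 mod 99]
  = (99/83)    [QR: both ≡ 3 mod 4, sign flips]
  = (16/83)    [99 ≡ 16 mod 83]
  = (1/83)    [83 ≡ 3 mod 8 ⇒ (2/83)^4 = +1]
  = 1    [(1/83) = 1]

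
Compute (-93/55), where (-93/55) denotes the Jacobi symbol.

1

(-93/55)
  = (17/55)    [-93 ≡ 17 mod 55]
  = (55/17)    [QR: 17 ≡ 1 mod 4, sign kept]
  = (4/17)    [55 ≡ 4 mod 17]
  = (1/17)    [17 ≡ 1 mod 8 ⇒ (2/17)^2 = +1]
  = 1    [(1/17) = 1]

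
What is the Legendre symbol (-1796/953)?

1

(-1796/953)
  = (110/953)    [-1796 ≡ 110 mod 953]
  = (55/953)    [953 ≡ 1 mod 8 ⇒ (2/953) = +1]
  = (953/55)    [QR: 953 ≡ 1 mod 4, sign kept]
  = (18/55)    [953 ≡ 18 mod 55]
  = (9/55)    [55 ≡ 7 mod 8 ⇒ (2/55) = +1]
  = (55/9)    [QR: 9 ≡ 1 mod 4, sign kept]
  = (1/9)    [55 ≡ 1 mod 9]
  = 1    [(1/9) = 1]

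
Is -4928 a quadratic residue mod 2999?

(-4928/2999)
  = (1070/2999)    [-4928 ≡ 1070 mod 2999]
  = (535/2999)    [2999 ≡ 7 mod 8 ⇒ (2/2999) = +1]
  = -(2999/535)    [QR: both ≡ 3 mod 4, sign flips]
  = -(324/535)    [2999 ≡ 324 mod 535]
  = -(81/535)    [535 ≡ 7 mod 8 ⇒ (2/535)^2 = +1]
  = -(535/81)    [QR: 81 ≡ 1 mod 4, sign kept]
  = -(49/81)    [535 ≡ 49 mod 81]
  = -(81/49)    [QR: 49 ≡ 1 mod 4, sign kept]
  = -(32/49)    [81 ≡ 32 mod 49]
  = -(1/49)    [49 ≡ 1 mod 8 ⇒ (2/49)^5 = +1]
  = -1    [(1/49) = 1]
The Legendre symbol is -1, so x^2 ≡ -4928 (mod 2999) has no solution.

no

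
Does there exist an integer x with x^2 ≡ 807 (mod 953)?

yes

953 ≡ 1 (mod 4), so quadratic reciprocity gives (807/953) = (953/807). Reduce: 953 ≡ 146 (mod 807). Now have (146/807).
Factor out 2: 146 = 2·73. Since 807 ≡ 7 (mod 8), (2/807) = +1. Now have (73/807).
73 ≡ 1 (mod 4), so quadratic reciprocity gives (73/807) = (807/73). Reduce: 807 ≡ 4 (mod 73). Now have (4/73).
Factor out 2: 4 = 2^2. Since 73 ≡ 1 (mod 8), (2/73) = +1, and (2/73)^2 = +1. Now have (1/73).
(1/73) = 1. Collecting the sign factors: 1.
(807/953) = 1, and 953 is prime, so 807 is a quadratic residue mod 953.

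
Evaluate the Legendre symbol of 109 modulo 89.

1

(109 / 89)
  = (20 / 89)    [109 ≡ 20 mod 89]
  = (5 / 89)    [89 ≡ 1 mod 8 ⇒ (2 / 89)^2 = +1]
  = (89 / 5)    [QR: 5 ≡ 1 mod 4, sign kept]
  = (4 / 5)    [89 ≡ 4 mod 5]
  = (1 / 5)    [5 ≡ 5 mod 8 ⇒ (2 / 5)^2 = +1]
  = 1    [(1 / 5) = 1]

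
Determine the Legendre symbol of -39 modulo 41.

1

Pull out -1: (-39/41) = (-1/41)·(39/41). Since 41 ≡ 1 (mod 4), (-1/41) = +1. Now have (39/41).
41 ≡ 1 (mod 4), so quadratic reciprocity gives (39/41) = (41/39). Reduce: 41 ≡ 2 (mod 39). Now have (2/39).
Factor out 2: 2 = 2. Since 39 ≡ 7 (mod 8), (2/39) = +1. Now have (1/39).
(1/39) = 1. Collecting the sign factors: 1.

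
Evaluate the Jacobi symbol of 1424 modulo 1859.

Factor out 2: 1424 = 2^4·89. Since 1859 ≡ 3 (mod 8), (2/1859) = -1, and (2/1859)^4 = +1. Now have (89/1859).
89 ≡ 1 (mod 4), so quadratic reciprocity gives (89/1859) = (1859/89). Reduce: 1859 ≡ 79 (mod 89). Now have (79/89).
89 ≡ 1 (mod 4), so quadratic reciprocity gives (79/89) = (89/79). Reduce: 89 ≡ 10 (mod 79). Now have (10/79).
Factor out 2: 10 = 2·5. Since 79 ≡ 7 (mod 8), (2/79) = +1. Now have (5/79).
5 ≡ 1 (mod 4), so quadratic reciprocity gives (5/79) = (79/5). Reduce: 79 ≡ 4 (mod 5). Now have (4/5).
Factor out 2: 4 = 2^2. Since 5 ≡ 5 (mod 8), (2/5) = -1, and (2/5)^2 = +1. Now have (1/5).
(1/5) = 1. Collecting the sign factors: 1.

1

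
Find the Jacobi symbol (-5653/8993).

Reduce the numerator: -5653 ≡ 3340 (mod 8993), so (-5653/8993) = (3340/8993).
Factor out 2: 3340 = 2^2·835. Since 8993 ≡ 1 (mod 8), (2/8993) = +1, and (2/8993)^2 = +1. Now have (835/8993).
8993 ≡ 1 (mod 4), so quadratic reciprocity gives (835/8993) = (8993/835). Reduce: 8993 ≡ 643 (mod 835). Now have (643/835).
Both 643 ≡ 3 and 835 ≡ 3 (mod 4), so reciprocity gives (643/835) = -(835/643). Reduce: 835 ≡ 192 (mod 643). Now have -(192/643).
Factor out 2: 192 = 2^6·3. Since 643 ≡ 3 (mod 8), (2/643) = -1, and (2/643)^6 = +1. Now have -(3/643).
Both 3 ≡ 3 and 643 ≡ 3 (mod 4), so reciprocity gives (3/643) = -(643/3). Reduce: 643 ≡ 1 (mod 3). Now have (1/3).
(1/3) = 1. Collecting the sign factors: 1.

1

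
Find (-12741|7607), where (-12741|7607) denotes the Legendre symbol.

(-12741|7607)
  = -(12741|7607)    [7607 ≡ 3 mod 4 ⇒ (-1|7607) = -1]
  = -(5134|7607)    [12741 ≡ 5134 mod 7607]
  = -(2567|7607)    [7607 ≡ 7 mod 8 ⇒ (2|7607) = +1]
  = (7607|2567)    [QR: both ≡ 3 mod 4, sign flips]
  = (2473|2567)    [7607 ≡ 2473 mod 2567]
  = (2567|2473)    [QR: 2473 ≡ 1 mod 4, sign kept]
  = (94|2473)    [2567 ≡ 94 mod 2473]
  = (47|2473)    [2473 ≡ 1 mod 8 ⇒ (2|2473) = +1]
  = (2473|47)    [QR: 2473 ≡ 1 mod 4, sign kept]
  = (29|47)    [2473 ≡ 29 mod 47]
  = (47|29)    [QR: 29 ≡ 1 mod 4, sign kept]
  = (18|29)    [47 ≡ 18 mod 29]
  = -(9|29)    [29 ≡ 5 mod 8 ⇒ (2|29) = -1]
  = -(29|9)    [QR: 9 ≡ 1 mod 4, sign kept]
  = -(2|9)    [29 ≡ 2 mod 9]
  = -(1|9)    [9 ≡ 1 mod 8 ⇒ (2|9) = +1]
  = -1    [(1|9) = 1]

-1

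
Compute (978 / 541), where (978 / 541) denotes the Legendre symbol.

Reduce the numerator: 978 ≡ 437 (mod 541), so (978 / 541) = (437 / 541).
437 ≡ 1 (mod 4), so quadratic reciprocity gives (437 / 541) = (541 / 437). Reduce: 541 ≡ 104 (mod 437). Now have (104 / 437).
Factor out 2: 104 = 2^3·13. Since 437 ≡ 5 (mod 8), (2 / 437) = -1, and (2 / 437)^3 = -1. Now have -(13 / 437).
13 ≡ 1 (mod 4), so quadratic reciprocity gives (13 / 437) = (437 / 13). Reduce: 437 ≡ 8 (mod 13). Now have -(8 / 13).
Factor out 2: 8 = 2^3. Since 13 ≡ 5 (mod 8), (2 / 13) = -1, and (2 / 13)^3 = -1. Now have (1 / 13).
(1 / 13) = 1. Collecting the sign factors: 1.

1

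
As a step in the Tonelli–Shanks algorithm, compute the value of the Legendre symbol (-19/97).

-1

Reduce the numerator: -19 ≡ 78 (mod 97), so (-19/97) = (78/97).
Factor out 2: 78 = 2·39. Since 97 ≡ 1 (mod 8), (2/97) = +1. Now have (39/97).
97 ≡ 1 (mod 4), so quadratic reciprocity gives (39/97) = (97/39). Reduce: 97 ≡ 19 (mod 39). Now have (19/39).
Both 19 ≡ 3 and 39 ≡ 3 (mod 4), so reciprocity gives (19/39) = -(39/19). Reduce: 39 ≡ 1 (mod 19). Now have -(1/19).
(1/19) = 1. Collecting the sign factors: -1.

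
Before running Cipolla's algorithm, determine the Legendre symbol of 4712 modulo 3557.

1

(4712/3557)
  = (1155/3557)    [4712 ≡ 1155 mod 3557]
  = (3557/1155)    [QR: 3557 ≡ 1 mod 4, sign kept]
  = (92/1155)    [3557 ≡ 92 mod 1155]
  = (23/1155)    [1155 ≡ 3 mod 8 ⇒ (2/1155)^2 = +1]
  = -(1155/23)    [QR: both ≡ 3 mod 4, sign flips]
  = -(5/23)    [1155 ≡ 5 mod 23]
  = -(23/5)    [QR: 5 ≡ 1 mod 4, sign kept]
  = -(3/5)    [23 ≡ 3 mod 5]
  = -(5/3)    [QR: 5 ≡ 1 mod 4, sign kept]
  = -(2/3)    [5 ≡ 2 mod 3]
  = (1/3)    [3 ≡ 3 mod 8 ⇒ (2/3) = -1]
  = 1    [(1/3) = 1]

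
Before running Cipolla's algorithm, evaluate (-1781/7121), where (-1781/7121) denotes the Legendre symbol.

Pull out -1: (-1781/7121) = (-1/7121)·(1781/7121). Since 7121 ≡ 1 (mod 4), (-1/7121) = +1. Now have (1781/7121).
1781 ≡ 1 (mod 4), so quadratic reciprocity gives (1781/7121) = (7121/1781). Reduce: 7121 ≡ 1778 (mod 1781). Now have (1778/1781).
Factor out 2: 1778 = 2·889. Since 1781 ≡ 5 (mod 8), (2/1781) = -1. Now have -(889/1781).
889 ≡ 1 (mod 4), so quadratic reciprocity gives (889/1781) = (1781/889). Reduce: 1781 ≡ 3 (mod 889). Now have -(3/889).
889 ≡ 1 (mod 4), so quadratic reciprocity gives (3/889) = (889/3). Reduce: 889 ≡ 1 (mod 3). Now have -(1/3).
(1/3) = 1. Collecting the sign factors: -1.

-1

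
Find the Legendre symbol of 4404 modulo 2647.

-1

Reduce the numerator: 4404 ≡ 1757 (mod 2647), so (4404/2647) = (1757/2647).
1757 ≡ 1 (mod 4), so quadratic reciprocity gives (1757/2647) = (2647/1757). Reduce: 2647 ≡ 890 (mod 1757). Now have (890/1757).
Factor out 2: 890 = 2·445. Since 1757 ≡ 5 (mod 8), (2/1757) = -1. Now have -(445/1757).
445 ≡ 1 (mod 4), so quadratic reciprocity gives (445/1757) = (1757/445). Reduce: 1757 ≡ 422 (mod 445). Now have -(422/445).
Factor out 2: 422 = 2·211. Since 445 ≡ 5 (mod 8), (2/445) = -1. Now have (211/445).
445 ≡ 1 (mod 4), so quadratic reciprocity gives (211/445) = (445/211). Reduce: 445 ≡ 23 (mod 211). Now have (23/211).
Both 23 ≡ 3 and 211 ≡ 3 (mod 4), so reciprocity gives (23/211) = -(211/23). Reduce: 211 ≡ 4 (mod 23). Now have -(4/23).
Factor out 2: 4 = 2^2. Since 23 ≡ 7 (mod 8), (2/23) = +1, and (2/23)^2 = +1. Now have -(1/23).
(1/23) = 1. Collecting the sign factors: -1.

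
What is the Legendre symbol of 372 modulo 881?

(372|881)
  = (93|881)    [881 ≡ 1 mod 8 ⇒ (2|881)^2 = +1]
  = (881|93)    [QR: 93 ≡ 1 mod 4, sign kept]
  = (44|93)    [881 ≡ 44 mod 93]
  = (11|93)    [93 ≡ 5 mod 8 ⇒ (2|93)^2 = +1]
  = (93|11)    [QR: 93 ≡ 1 mod 4, sign kept]
  = (5|11)    [93 ≡ 5 mod 11]
  = (11|5)    [QR: 5 ≡ 1 mod 4, sign kept]
  = (1|5)    [11 ≡ 1 mod 5]
  = 1    [(1|5) = 1]

1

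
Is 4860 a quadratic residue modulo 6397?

Factor out 2: 4860 = 2^2·1215. Since 6397 ≡ 5 (mod 8), (2/6397) = -1, and (2/6397)^2 = +1. Now have (1215/6397).
6397 ≡ 1 (mod 4), so quadratic reciprocity gives (1215/6397) = (6397/1215). Reduce: 6397 ≡ 322 (mod 1215). Now have (322/1215).
Factor out 2: 322 = 2·161. Since 1215 ≡ 7 (mod 8), (2/1215) = +1. Now have (161/1215).
161 ≡ 1 (mod 4), so quadratic reciprocity gives (161/1215) = (1215/161). Reduce: 1215 ≡ 88 (mod 161). Now have (88/161).
Factor out 2: 88 = 2^3·11. Since 161 ≡ 1 (mod 8), (2/161) = +1, and (2/161)^3 = +1. Now have (11/161).
161 ≡ 1 (mod 4), so quadratic reciprocity gives (11/161) = (161/11). Reduce: 161 ≡ 7 (mod 11). Now have (7/11).
Both 7 ≡ 3 and 11 ≡ 3 (mod 4), so reciprocity gives (7/11) = -(11/7). Reduce: 11 ≡ 4 (mod 7). Now have -(4/7).
Factor out 2: 4 = 2^2. Since 7 ≡ 7 (mod 8), (2/7) = +1, and (2/7)^2 = +1. Now have -(1/7).
(1/7) = 1. Collecting the sign factors: -1.
The Legendre symbol is -1, so x^2 ≡ 4860 (mod 6397) has no solution.

no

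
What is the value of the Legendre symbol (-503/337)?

Reduce the numerator: -503 ≡ 171 (mod 337), so (-503/337) = (171/337).
337 ≡ 1 (mod 4), so quadratic reciprocity gives (171/337) = (337/171). Reduce: 337 ≡ 166 (mod 171). Now have (166/171).
Factor out 2: 166 = 2·83. Since 171 ≡ 3 (mod 8), (2/171) = -1. Now have -(83/171).
Both 83 ≡ 3 and 171 ≡ 3 (mod 4), so reciprocity gives (83/171) = -(171/83). Reduce: 171 ≡ 5 (mod 83). Now have (5/83).
5 ≡ 1 (mod 4), so quadratic reciprocity gives (5/83) = (83/5). Reduce: 83 ≡ 3 (mod 5). Now have (3/5).
5 ≡ 1 (mod 4), so quadratic reciprocity gives (3/5) = (5/3). Reduce: 5 ≡ 2 (mod 3). Now have (2/3).
Factor out 2: 2 = 2. Since 3 ≡ 3 (mod 8), (2/3) = -1. Now have -(1/3).
(1/3) = 1. Collecting the sign factors: -1.

-1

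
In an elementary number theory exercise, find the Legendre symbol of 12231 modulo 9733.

(12231/9733)
  = (2498/9733)    [12231 ≡ 2498 mod 9733]
  = -(1249/9733)    [9733 ≡ 5 mod 8 ⇒ (2/9733) = -1]
  = -(9733/1249)    [QR: 1249 ≡ 1 mod 4, sign kept]
  = -(990/1249)    [9733 ≡ 990 mod 1249]
  = -(495/1249)    [1249 ≡ 1 mod 8 ⇒ (2/1249) = +1]
  = -(1249/495)    [QR: 1249 ≡ 1 mod 4, sign kept]
  = -(259/495)    [1249 ≡ 259 mod 495]
  = (495/259)    [QR: both ≡ 3 mod 4, sign flips]
  = (236/259)    [495 ≡ 236 mod 259]
  = (59/259)    [259 ≡ 3 mod 8 ⇒ (2/259)^2 = +1]
  = -(259/59)    [QR: both ≡ 3 mod 4, sign flips]
  = -(23/59)    [259 ≡ 23 mod 59]
  = (59/23)    [QR: both ≡ 3 mod 4, sign flips]
  = (13/23)    [59 ≡ 13 mod 23]
  = (23/13)    [QR: 13 ≡ 1 mod 4, sign kept]
  = (10/13)    [23 ≡ 10 mod 13]
  = -(5/13)    [13 ≡ 5 mod 8 ⇒ (2/13) = -1]
  = -(13/5)    [QR: 5 ≡ 1 mod 4, sign kept]
  = -(3/5)    [13 ≡ 3 mod 5]
  = -(5/3)    [QR: 5 ≡ 1 mod 4, sign kept]
  = -(2/3)    [5 ≡ 2 mod 3]
  = (1/3)    [3 ≡ 3 mod 8 ⇒ (2/3) = -1]
  = 1    [(1/3) = 1]

1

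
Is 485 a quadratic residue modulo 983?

yes

(485/983)
  = (983/485)    [QR: 485 ≡ 1 mod 4, sign kept]
  = (13/485)    [983 ≡ 13 mod 485]
  = (485/13)    [QR: 13 ≡ 1 mod 4, sign kept]
  = (4/13)    [485 ≡ 4 mod 13]
  = (1/13)    [13 ≡ 5 mod 8 ⇒ (2/13)^2 = +1]
  = 1    [(1/13) = 1]
The Legendre symbol is 1, so x^2 ≡ 485 (mod 983) has solution.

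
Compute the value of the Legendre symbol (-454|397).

1

(-454|397)
  = (340|397)    [-454 ≡ 340 mod 397]
  = (85|397)    [397 ≡ 5 mod 8 ⇒ (2|397)^2 = +1]
  = (397|85)    [QR: 85 ≡ 1 mod 4, sign kept]
  = (57|85)    [397 ≡ 57 mod 85]
  = (85|57)    [QR: 57 ≡ 1 mod 4, sign kept]
  = (28|57)    [85 ≡ 28 mod 57]
  = (7|57)    [57 ≡ 1 mod 8 ⇒ (2|57)^2 = +1]
  = (57|7)    [QR: 57 ≡ 1 mod 4, sign kept]
  = (1|7)    [57 ≡ 1 mod 7]
  = 1    [(1|7) = 1]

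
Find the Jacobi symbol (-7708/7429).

1

(-7708/7429)
  = (7150/7429)    [-7708 ≡ 7150 mod 7429]
  = -(3575/7429)    [7429 ≡ 5 mod 8 ⇒ (2/7429) = -1]
  = -(7429/3575)    [QR: 7429 ≡ 1 mod 4, sign kept]
  = -(279/3575)    [7429 ≡ 279 mod 3575]
  = (3575/279)    [QR: both ≡ 3 mod 4, sign flips]
  = (227/279)    [3575 ≡ 227 mod 279]
  = -(279/227)    [QR: both ≡ 3 mod 4, sign flips]
  = -(52/227)    [279 ≡ 52 mod 227]
  = -(13/227)    [227 ≡ 3 mod 8 ⇒ (2/227)^2 = +1]
  = -(227/13)    [QR: 13 ≡ 1 mod 4, sign kept]
  = -(6/13)    [227 ≡ 6 mod 13]
  = (3/13)    [13 ≡ 5 mod 8 ⇒ (2/13) = -1]
  = (13/3)    [QR: 13 ≡ 1 mod 4, sign kept]
  = (1/3)    [13 ≡ 1 mod 3]
  = 1    [(1/3) = 1]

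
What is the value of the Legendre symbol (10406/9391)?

-1

(10406/9391)
  = (1015/9391)    [10406 ≡ 1015 mod 9391]
  = -(9391/1015)    [QR: both ≡ 3 mod 4, sign flips]
  = -(256/1015)    [9391 ≡ 256 mod 1015]
  = -(1/1015)    [1015 ≡ 7 mod 8 ⇒ (2/1015)^8 = +1]
  = -1    [(1/1015) = 1]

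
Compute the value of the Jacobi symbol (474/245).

(474/245)
  = (229/245)    [474 ≡ 229 mod 245]
  = (245/229)    [QR: 229 ≡ 1 mod 4, sign kept]
  = (16/229)    [245 ≡ 16 mod 229]
  = (1/229)    [229 ≡ 5 mod 8 ⇒ (2/229)^4 = +1]
  = 1    [(1/229) = 1]

1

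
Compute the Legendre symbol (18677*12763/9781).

By multiplicativity, (18677·12763/9781) = (18677/9781)·(12763/9781).
First factor (18677/9781):
(18677/9781)
  = (8896/9781)    [18677 ≡ 8896 mod 9781]
  = (139/9781)    [9781 ≡ 5 mod 8 ⇒ (2/9781)^6 = +1]
  = (9781/139)    [QR: 9781 ≡ 1 mod 4, sign kept]
  = (51/139)    [9781 ≡ 51 mod 139]
  = -(139/51)    [QR: both ≡ 3 mod 4, sign flips]
  = -(37/51)    [139 ≡ 37 mod 51]
  = -(51/37)    [QR: 37 ≡ 1 mod 4, sign kept]
  = -(14/37)    [51 ≡ 14 mod 37]
  = (7/37)    [37 ≡ 5 mod 8 ⇒ (2/37) = -1]
  = (37/7)    [QR: 37 ≡ 1 mod 4, sign kept]
  = (2/7)    [37 ≡ 2 mod 7]
  = (1/7)    [7 ≡ 7 mod 8 ⇒ (2/7) = +1]
  = 1    [(1/7) = 1]
Second factor (12763/9781):
(12763/9781)
  = (2982/9781)    [12763 ≡ 2982 mod 9781]
  = -(1491/9781)    [9781 ≡ 5 mod 8 ⇒ (2/9781) = -1]
  = -(9781/1491)    [QR: 9781 ≡ 1 mod 4, sign kept]
  = -(835/1491)    [9781 ≡ 835 mod 1491]
  = (1491/835)    [QR: both ≡ 3 mod 4, sign flips]
  = (656/835)    [1491 ≡ 656 mod 835]
  = (41/835)    [835 ≡ 3 mod 8 ⇒ (2/835)^4 = +1]
  = (835/41)    [QR: 41 ≡ 1 mod 4, sign kept]
  = (15/41)    [835 ≡ 15 mod 41]
  = (41/15)    [QR: 41 ≡ 1 mod 4, sign kept]
  = (11/15)    [41 ≡ 11 mod 15]
  = -(15/11)    [QR: both ≡ 3 mod 4, sign flips]
  = -(4/11)    [15 ≡ 4 mod 11]
  = -(1/11)    [11 ≡ 3 mod 8 ⇒ (2/11)^2 = +1]
  = -1    [(1/11) = 1]
Product: (1)·(-1) = -1.

-1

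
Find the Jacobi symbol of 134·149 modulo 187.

1

By multiplicativity, (134·149/187) = (134/187)·(149/187).
First factor (134/187):
(134/187)
  = -(67/187)    [187 ≡ 3 mod 8 ⇒ (2/187) = -1]
  = (187/67)    [QR: both ≡ 3 mod 4, sign flips]
  = (53/67)    [187 ≡ 53 mod 67]
  = (67/53)    [QR: 53 ≡ 1 mod 4, sign kept]
  = (14/53)    [67 ≡ 14 mod 53]
  = -(7/53)    [53 ≡ 5 mod 8 ⇒ (2/53) = -1]
  = -(53/7)    [QR: 53 ≡ 1 mod 4, sign kept]
  = -(4/7)    [53 ≡ 4 mod 7]
  = -(1/7)    [7 ≡ 7 mod 8 ⇒ (2/7)^2 = +1]
  = -1    [(1/7) = 1]
Second factor (149/187):
(149/187)
  = (187/149)    [QR: 149 ≡ 1 mod 4, sign kept]
  = (38/149)    [187 ≡ 38 mod 149]
  = -(19/149)    [149 ≡ 5 mod 8 ⇒ (2/149) = -1]
  = -(149/19)    [QR: 149 ≡ 1 mod 4, sign kept]
  = -(16/19)    [149 ≡ 16 mod 19]
  = -(1/19)    [19 ≡ 3 mod 8 ⇒ (2/19)^4 = +1]
  = -1    [(1/19) = 1]
Product: (-1)·(-1) = 1.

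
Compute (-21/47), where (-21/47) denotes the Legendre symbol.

Reduce the numerator: -21 ≡ 26 (mod 47), so (-21/47) = (26/47).
Factor out 2: 26 = 2·13. Since 47 ≡ 7 (mod 8), (2/47) = +1. Now have (13/47).
13 ≡ 1 (mod 4), so quadratic reciprocity gives (13/47) = (47/13). Reduce: 47 ≡ 8 (mod 13). Now have (8/13).
Factor out 2: 8 = 2^3. Since 13 ≡ 5 (mod 8), (2/13) = -1, and (2/13)^3 = -1. Now have -(1/13).
(1/13) = 1. Collecting the sign factors: -1.

-1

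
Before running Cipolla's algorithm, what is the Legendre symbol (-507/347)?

Reduce the numerator: -507 ≡ 187 (mod 347), so (-507/347) = (187/347).
Both 187 ≡ 3 and 347 ≡ 3 (mod 4), so reciprocity gives (187/347) = -(347/187). Reduce: 347 ≡ 160 (mod 187). Now have -(160/187).
Factor out 2: 160 = 2^5·5. Since 187 ≡ 3 (mod 8), (2/187) = -1, and (2/187)^5 = -1. Now have (5/187).
5 ≡ 1 (mod 4), so quadratic reciprocity gives (5/187) = (187/5). Reduce: 187 ≡ 2 (mod 5). Now have (2/5).
Factor out 2: 2 = 2. Since 5 ≡ 5 (mod 8), (2/5) = -1. Now have -(1/5).
(1/5) = 1. Collecting the sign factors: -1.

-1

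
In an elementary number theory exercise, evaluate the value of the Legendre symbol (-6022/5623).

-1

Reduce the numerator: -6022 ≡ 5224 (mod 5623), so (-6022/5623) = (5224/5623).
Factor out 2: 5224 = 2^3·653. Since 5623 ≡ 7 (mod 8), (2/5623) = +1, and (2/5623)^3 = +1. Now have (653/5623).
653 ≡ 1 (mod 4), so quadratic reciprocity gives (653/5623) = (5623/653). Reduce: 5623 ≡ 399 (mod 653). Now have (399/653).
653 ≡ 1 (mod 4), so quadratic reciprocity gives (399/653) = (653/399). Reduce: 653 ≡ 254 (mod 399). Now have (254/399).
Factor out 2: 254 = 2·127. Since 399 ≡ 7 (mod 8), (2/399) = +1. Now have (127/399).
Both 127 ≡ 3 and 399 ≡ 3 (mod 4), so reciprocity gives (127/399) = -(399/127). Reduce: 399 ≡ 18 (mod 127). Now have -(18/127).
Factor out 2: 18 = 2·9. Since 127 ≡ 7 (mod 8), (2/127) = +1. Now have -(9/127).
9 ≡ 1 (mod 4), so quadratic reciprocity gives (9/127) = (127/9). Reduce: 127 ≡ 1 (mod 9). Now have -(1/9).
(1/9) = 1. Collecting the sign factors: -1.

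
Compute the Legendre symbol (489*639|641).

By multiplicativity, (489·639|641) = (489|641)·(639|641).
First factor (489|641):
489 ≡ 1 (mod 4), so quadratic reciprocity gives (489|641) = (641|489). Reduce: 641 ≡ 152 (mod 489). Now have (152|489).
Factor out 2: 152 = 2^3·19. Since 489 ≡ 1 (mod 8), (2|489) = +1, and (2|489)^3 = +1. Now have (19|489).
489 ≡ 1 (mod 4), so quadratic reciprocity gives (19|489) = (489|19). Reduce: 489 ≡ 14 (mod 19). Now have (14|19).
Factor out 2: 14 = 2·7. Since 19 ≡ 3 (mod 8), (2|19) = -1. Now have -(7|19).
Both 7 ≡ 3 and 19 ≡ 3 (mod 4), so reciprocity gives (7|19) = -(19|7). Reduce: 19 ≡ 5 (mod 7). Now have (5|7).
5 ≡ 1 (mod 4), so quadratic reciprocity gives (5|7) = (7|5). Reduce: 7 ≡ 2 (mod 5). Now have (2|5).
Factor out 2: 2 = 2. Since 5 ≡ 5 (mod 8), (2|5) = -1. Now have -(1|5).
(1|5) = 1. Collecting the sign factors: -1.
Second factor (639|641):
641 ≡ 1 (mod 4), so quadratic reciprocity gives (639|641) = (641|639). Reduce: 641 ≡ 2 (mod 639). Now have (2|639).
Factor out 2: 2 = 2. Since 639 ≡ 7 (mod 8), (2|639) = +1. Now have (1|639).
(1|639) = 1. Collecting the sign factors: 1.
Product: (-1)·(1) = -1.

-1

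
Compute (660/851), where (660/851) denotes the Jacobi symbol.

(660/851)
  = (165/851)    [851 ≡ 3 mod 8 ⇒ (2/851)^2 = +1]
  = (851/165)    [QR: 165 ≡ 1 mod 4, sign kept]
  = (26/165)    [851 ≡ 26 mod 165]
  = -(13/165)    [165 ≡ 5 mod 8 ⇒ (2/165) = -1]
  = -(165/13)    [QR: 13 ≡ 1 mod 4, sign kept]
  = -(9/13)    [165 ≡ 9 mod 13]
  = -(13/9)    [QR: 9 ≡ 1 mod 4, sign kept]
  = -(4/9)    [13 ≡ 4 mod 9]
  = -(1/9)    [9 ≡ 1 mod 8 ⇒ (2/9)^2 = +1]
  = -1    [(1/9) = 1]

-1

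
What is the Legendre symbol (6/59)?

(6/59)
  = -(3/59)    [59 ≡ 3 mod 8 ⇒ (2/59) = -1]
  = (59/3)    [QR: both ≡ 3 mod 4, sign flips]
  = (2/3)    [59 ≡ 2 mod 3]
  = -(1/3)    [3 ≡ 3 mod 8 ⇒ (2/3) = -1]
  = -1    [(1/3) = 1]

-1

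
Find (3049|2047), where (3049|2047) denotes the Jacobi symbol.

-1

Reduce the numerator: 3049 ≡ 1002 (mod 2047), so (3049|2047) = (1002|2047).
Factor out 2: 1002 = 2·501. Since 2047 ≡ 7 (mod 8), (2|2047) = +1. Now have (501|2047).
501 ≡ 1 (mod 4), so quadratic reciprocity gives (501|2047) = (2047|501). Reduce: 2047 ≡ 43 (mod 501). Now have (43|501).
501 ≡ 1 (mod 4), so quadratic reciprocity gives (43|501) = (501|43). Reduce: 501 ≡ 28 (mod 43). Now have (28|43).
Factor out 2: 28 = 2^2·7. Since 43 ≡ 3 (mod 8), (2|43) = -1, and (2|43)^2 = +1. Now have (7|43).
Both 7 ≡ 3 and 43 ≡ 3 (mod 4), so reciprocity gives (7|43) = -(43|7). Reduce: 43 ≡ 1 (mod 7). Now have -(1|7).
(1|7) = 1. Collecting the sign factors: -1.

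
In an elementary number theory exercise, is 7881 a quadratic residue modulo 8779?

7881 ≡ 1 (mod 4), so quadratic reciprocity gives (7881|8779) = (8779|7881). Reduce: 8779 ≡ 898 (mod 7881). Now have (898|7881).
Factor out 2: 898 = 2·449. Since 7881 ≡ 1 (mod 8), (2|7881) = +1. Now have (449|7881).
449 ≡ 1 (mod 4), so quadratic reciprocity gives (449|7881) = (7881|449). Reduce: 7881 ≡ 248 (mod 449). Now have (248|449).
Factor out 2: 248 = 2^3·31. Since 449 ≡ 1 (mod 8), (2|449) = +1, and (2|449)^3 = +1. Now have (31|449).
449 ≡ 1 (mod 4), so quadratic reciprocity gives (31|449) = (449|31). Reduce: 449 ≡ 15 (mod 31). Now have (15|31).
Both 15 ≡ 3 and 31 ≡ 3 (mod 4), so reciprocity gives (15|31) = -(31|15). Reduce: 31 ≡ 1 (mod 15). Now have -(1|15).
(1|15) = 1. Collecting the sign factors: -1.
The Legendre symbol is -1, so x^2 ≡ 7881 (mod 8779) has no solution.

no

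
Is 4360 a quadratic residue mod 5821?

yes

(4360/5821)
  = -(545/5821)    [5821 ≡ 5 mod 8 ⇒ (2/5821)^3 = -1]
  = -(5821/545)    [QR: 545 ≡ 1 mod 4, sign kept]
  = -(371/545)    [5821 ≡ 371 mod 545]
  = -(545/371)    [QR: 545 ≡ 1 mod 4, sign kept]
  = -(174/371)    [545 ≡ 174 mod 371]
  = (87/371)    [371 ≡ 3 mod 8 ⇒ (2/371) = -1]
  = -(371/87)    [QR: both ≡ 3 mod 4, sign flips]
  = -(23/87)    [371 ≡ 23 mod 87]
  = (87/23)    [QR: both ≡ 3 mod 4, sign flips]
  = (18/23)    [87 ≡ 18 mod 23]
  = (9/23)    [23 ≡ 7 mod 8 ⇒ (2/23) = +1]
  = (23/9)    [QR: 9 ≡ 1 mod 4, sign kept]
  = (5/9)    [23 ≡ 5 mod 9]
  = (9/5)    [QR: 5 ≡ 1 mod 4, sign kept]
  = (4/5)    [9 ≡ 4 mod 5]
  = (1/5)    [5 ≡ 5 mod 8 ⇒ (2/5)^2 = +1]
  = 1    [(1/5) = 1]
(4360/5821) = 1, and 5821 is prime, so 4360 is a quadratic residue mod 5821.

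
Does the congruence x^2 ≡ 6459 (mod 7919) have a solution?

(6459|7919)
  = -(7919|6459)    [QR: both ≡ 3 mod 4, sign flips]
  = -(1460|6459)    [7919 ≡ 1460 mod 6459]
  = -(365|6459)    [6459 ≡ 3 mod 8 ⇒ (2|6459)^2 = +1]
  = -(6459|365)    [QR: 365 ≡ 1 mod 4, sign kept]
  = -(254|365)    [6459 ≡ 254 mod 365]
  = (127|365)    [365 ≡ 5 mod 8 ⇒ (2|365) = -1]
  = (365|127)    [QR: 365 ≡ 1 mod 4, sign kept]
  = (111|127)    [365 ≡ 111 mod 127]
  = -(127|111)    [QR: both ≡ 3 mod 4, sign flips]
  = -(16|111)    [127 ≡ 16 mod 111]
  = -(1|111)    [111 ≡ 7 mod 8 ⇒ (2|111)^4 = +1]
  = -1    [(1|111) = 1]
(6459|7919) = -1, and 7919 is prime, so 6459 is not a quadratic residue mod 7919.

no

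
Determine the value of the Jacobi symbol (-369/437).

-1

Pull out -1: (-369/437) = (-1/437)·(369/437). Since 437 ≡ 1 (mod 4), (-1/437) = +1. Now have (369/437).
369 ≡ 1 (mod 4), so quadratic reciprocity gives (369/437) = (437/369). Reduce: 437 ≡ 68 (mod 369). Now have (68/369).
Factor out 2: 68 = 2^2·17. Since 369 ≡ 1 (mod 8), (2/369) = +1, and (2/369)^2 = +1. Now have (17/369).
17 ≡ 1 (mod 4), so quadratic reciprocity gives (17/369) = (369/17). Reduce: 369 ≡ 12 (mod 17). Now have (12/17).
Factor out 2: 12 = 2^2·3. Since 17 ≡ 1 (mod 8), (2/17) = +1, and (2/17)^2 = +1. Now have (3/17).
17 ≡ 1 (mod 4), so quadratic reciprocity gives (3/17) = (17/3). Reduce: 17 ≡ 2 (mod 3). Now have (2/3).
Factor out 2: 2 = 2. Since 3 ≡ 3 (mod 8), (2/3) = -1. Now have -(1/3).
(1/3) = 1. Collecting the sign factors: -1.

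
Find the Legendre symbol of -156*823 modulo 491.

By multiplicativity, (-156·823/491) = (-156/491)·(823/491).
First factor (-156/491):
Reduce the numerator: -156 ≡ 335 (mod 491), so (-156/491) = (335/491).
Both 335 ≡ 3 and 491 ≡ 3 (mod 4), so reciprocity gives (335/491) = -(491/335). Reduce: 491 ≡ 156 (mod 335). Now have -(156/335).
Factor out 2: 156 = 2^2·39. Since 335 ≡ 7 (mod 8), (2/335) = +1, and (2/335)^2 = +1. Now have -(39/335).
Both 39 ≡ 3 and 335 ≡ 3 (mod 4), so reciprocity gives (39/335) = -(335/39). Reduce: 335 ≡ 23 (mod 39). Now have (23/39).
Both 23 ≡ 3 and 39 ≡ 3 (mod 4), so reciprocity gives (23/39) = -(39/23). Reduce: 39 ≡ 16 (mod 23). Now have -(16/23).
Factor out 2: 16 = 2^4. Since 23 ≡ 7 (mod 8), (2/23) = +1, and (2/23)^4 = +1. Now have -(1/23).
(1/23) = 1. Collecting the sign factors: -1.
Second factor (823/491):
Reduce the numerator: 823 ≡ 332 (mod 491), so (823/491) = (332/491).
Factor out 2: 332 = 2^2·83. Since 491 ≡ 3 (mod 8), (2/491) = -1, and (2/491)^2 = +1. Now have (83/491).
Both 83 ≡ 3 and 491 ≡ 3 (mod 4), so reciprocity gives (83/491) = -(491/83). Reduce: 491 ≡ 76 (mod 83). Now have -(76/83).
Factor out 2: 76 = 2^2·19. Since 83 ≡ 3 (mod 8), (2/83) = -1, and (2/83)^2 = +1. Now have -(19/83).
Both 19 ≡ 3 and 83 ≡ 3 (mod 4), so reciprocity gives (19/83) = -(83/19). Reduce: 83 ≡ 7 (mod 19). Now have (7/19).
Both 7 ≡ 3 and 19 ≡ 3 (mod 4), so reciprocity gives (7/19) = -(19/7). Reduce: 19 ≡ 5 (mod 7). Now have -(5/7).
5 ≡ 1 (mod 4), so quadratic reciprocity gives (5/7) = (7/5). Reduce: 7 ≡ 2 (mod 5). Now have -(2/5).
Factor out 2: 2 = 2. Since 5 ≡ 5 (mod 8), (2/5) = -1. Now have (1/5).
(1/5) = 1. Collecting the sign factors: 1.
Product: (-1)·(1) = -1.

-1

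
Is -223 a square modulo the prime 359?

(-223|359)
  = (136|359)    [-223 ≡ 136 mod 359]
  = (17|359)    [359 ≡ 7 mod 8 ⇒ (2|359)^3 = +1]
  = (359|17)    [QR: 17 ≡ 1 mod 4, sign kept]
  = (2|17)    [359 ≡ 2 mod 17]
  = (1|17)    [17 ≡ 1 mod 8 ⇒ (2|17) = +1]
  = 1    [(1|17) = 1]
The Legendre symbol is 1, so x^2 ≡ -223 (mod 359) has solution.

yes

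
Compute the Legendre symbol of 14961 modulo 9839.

1

Reduce the numerator: 14961 ≡ 5122 (mod 9839), so (14961|9839) = (5122|9839).
Factor out 2: 5122 = 2·2561. Since 9839 ≡ 7 (mod 8), (2|9839) = +1. Now have (2561|9839).
2561 ≡ 1 (mod 4), so quadratic reciprocity gives (2561|9839) = (9839|2561). Reduce: 9839 ≡ 2156 (mod 2561). Now have (2156|2561).
Factor out 2: 2156 = 2^2·539. Since 2561 ≡ 1 (mod 8), (2|2561) = +1, and (2|2561)^2 = +1. Now have (539|2561).
2561 ≡ 1 (mod 4), so quadratic reciprocity gives (539|2561) = (2561|539). Reduce: 2561 ≡ 405 (mod 539). Now have (405|539).
405 ≡ 1 (mod 4), so quadratic reciprocity gives (405|539) = (539|405). Reduce: 539 ≡ 134 (mod 405). Now have (134|405).
Factor out 2: 134 = 2·67. Since 405 ≡ 5 (mod 8), (2|405) = -1. Now have -(67|405).
405 ≡ 1 (mod 4), so quadratic reciprocity gives (67|405) = (405|67). Reduce: 405 ≡ 3 (mod 67). Now have -(3|67).
Both 3 ≡ 3 and 67 ≡ 3 (mod 4), so reciprocity gives (3|67) = -(67|3). Reduce: 67 ≡ 1 (mod 3). Now have (1|3).
(1|3) = 1. Collecting the sign factors: 1.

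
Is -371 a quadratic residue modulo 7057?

no

(-371/7057)
  = (371/7057)    [7057 ≡ 1 mod 4 ⇒ (-1/7057) = +1]
  = (7057/371)    [QR: 7057 ≡ 1 mod 4, sign kept]
  = (8/371)    [7057 ≡ 8 mod 371]
  = -(1/371)    [371 ≡ 3 mod 8 ⇒ (2/371)^3 = -1]
  = -1    [(1/371) = 1]
(-371/7057) = -1, and 7057 is prime, so -371 is not a quadratic residue mod 7057.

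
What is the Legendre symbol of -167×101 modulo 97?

1

By multiplicativity, (-167·101|97) = (-167|97)·(101|97).
First factor (-167|97):
(-167|97)
  = (27|97)    [-167 ≡ 27 mod 97]
  = (97|27)    [QR: 97 ≡ 1 mod 4, sign kept]
  = (16|27)    [97 ≡ 16 mod 27]
  = (1|27)    [27 ≡ 3 mod 8 ⇒ (2|27)^4 = +1]
  = 1    [(1|27) = 1]
Second factor (101|97):
(101|97)
  = (4|97)    [101 ≡ 4 mod 97]
  = (1|97)    [97 ≡ 1 mod 8 ⇒ (2|97)^2 = +1]
  = 1    [(1|97) = 1]
Product: (1)·(1) = 1.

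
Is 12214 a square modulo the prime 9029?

no

(12214/9029)
  = (3185/9029)    [12214 ≡ 3185 mod 9029]
  = (9029/3185)    [QR: 3185 ≡ 1 mod 4, sign kept]
  = (2659/3185)    [9029 ≡ 2659 mod 3185]
  = (3185/2659)    [QR: 3185 ≡ 1 mod 4, sign kept]
  = (526/2659)    [3185 ≡ 526 mod 2659]
  = -(263/2659)    [2659 ≡ 3 mod 8 ⇒ (2/2659) = -1]
  = (2659/263)    [QR: both ≡ 3 mod 4, sign flips]
  = (29/263)    [2659 ≡ 29 mod 263]
  = (263/29)    [QR: 29 ≡ 1 mod 4, sign kept]
  = (2/29)    [263 ≡ 2 mod 29]
  = -(1/29)    [29 ≡ 5 mod 8 ⇒ (2/29) = -1]
  = -1    [(1/29) = 1]
(12214/9029) = -1, and 9029 is prime, so 12214 is not a quadratic residue mod 9029.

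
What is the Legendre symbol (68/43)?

Reduce the numerator: 68 ≡ 25 (mod 43), so (68/43) = (25/43).
25 ≡ 1 (mod 4), so quadratic reciprocity gives (25/43) = (43/25). Reduce: 43 ≡ 18 (mod 25). Now have (18/25).
Factor out 2: 18 = 2·9. Since 25 ≡ 1 (mod 8), (2/25) = +1. Now have (9/25).
9 ≡ 1 (mod 4), so quadratic reciprocity gives (9/25) = (25/9). Reduce: 25 ≡ 7 (mod 9). Now have (7/9).
9 ≡ 1 (mod 4), so quadratic reciprocity gives (7/9) = (9/7). Reduce: 9 ≡ 2 (mod 7). Now have (2/7).
Factor out 2: 2 = 2. Since 7 ≡ 7 (mod 8), (2/7) = +1. Now have (1/7).
(1/7) = 1. Collecting the sign factors: 1.

1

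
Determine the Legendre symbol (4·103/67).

By multiplicativity, (4·103/67) = (4/67)·(103/67).
First factor (4/67):
(4/67)
  = (1/67)    [67 ≡ 3 mod 8 ⇒ (2/67)^2 = +1]
  = 1    [(1/67) = 1]
Second factor (103/67):
(103/67)
  = (36/67)    [103 ≡ 36 mod 67]
  = (9/67)    [67 ≡ 3 mod 8 ⇒ (2/67)^2 = +1]
  = (67/9)    [QR: 9 ≡ 1 mod 4, sign kept]
  = (4/9)    [67 ≡ 4 mod 9]
  = (1/9)    [9 ≡ 1 mod 8 ⇒ (2/9)^2 = +1]
  = 1    [(1/9) = 1]
Product: (1)·(1) = 1.

1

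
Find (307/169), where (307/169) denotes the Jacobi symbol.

(307/169)
  = (138/169)    [307 ≡ 138 mod 169]
  = (69/169)    [169 ≡ 1 mod 8 ⇒ (2/169) = +1]
  = (169/69)    [QR: 69 ≡ 1 mod 4, sign kept]
  = (31/69)    [169 ≡ 31 mod 69]
  = (69/31)    [QR: 69 ≡ 1 mod 4, sign kept]
  = (7/31)    [69 ≡ 7 mod 31]
  = -(31/7)    [QR: both ≡ 3 mod 4, sign flips]
  = -(3/7)    [31 ≡ 3 mod 7]
  = (7/3)    [QR: both ≡ 3 mod 4, sign flips]
  = (1/3)    [7 ≡ 1 mod 3]
  = 1    [(1/3) = 1]

1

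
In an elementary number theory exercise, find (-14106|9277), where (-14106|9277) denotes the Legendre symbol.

(-14106|9277)
  = (4448|9277)    [-14106 ≡ 4448 mod 9277]
  = -(139|9277)    [9277 ≡ 5 mod 8 ⇒ (2|9277)^5 = -1]
  = -(9277|139)    [QR: 9277 ≡ 1 mod 4, sign kept]
  = -(103|139)    [9277 ≡ 103 mod 139]
  = (139|103)    [QR: both ≡ 3 mod 4, sign flips]
  = (36|103)    [139 ≡ 36 mod 103]
  = (9|103)    [103 ≡ 7 mod 8 ⇒ (2|103)^2 = +1]
  = (103|9)    [QR: 9 ≡ 1 mod 4, sign kept]
  = (4|9)    [103 ≡ 4 mod 9]
  = (1|9)    [9 ≡ 1 mod 8 ⇒ (2|9)^2 = +1]
  = 1    [(1|9) = 1]

1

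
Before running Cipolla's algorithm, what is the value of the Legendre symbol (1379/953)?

-1

(1379/953)
  = (426/953)    [1379 ≡ 426 mod 953]
  = (213/953)    [953 ≡ 1 mod 8 ⇒ (2/953) = +1]
  = (953/213)    [QR: 213 ≡ 1 mod 4, sign kept]
  = (101/213)    [953 ≡ 101 mod 213]
  = (213/101)    [QR: 101 ≡ 1 mod 4, sign kept]
  = (11/101)    [213 ≡ 11 mod 101]
  = (101/11)    [QR: 101 ≡ 1 mod 4, sign kept]
  = (2/11)    [101 ≡ 2 mod 11]
  = -(1/11)    [11 ≡ 3 mod 8 ⇒ (2/11) = -1]
  = -1    [(1/11) = 1]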